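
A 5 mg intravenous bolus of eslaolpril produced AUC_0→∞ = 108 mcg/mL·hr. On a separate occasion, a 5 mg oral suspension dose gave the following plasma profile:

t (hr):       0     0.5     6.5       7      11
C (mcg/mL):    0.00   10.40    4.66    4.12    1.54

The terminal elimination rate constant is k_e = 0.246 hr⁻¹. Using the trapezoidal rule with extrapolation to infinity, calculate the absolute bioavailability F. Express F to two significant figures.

F = 0.63

Trapezoidal AUC_0→11 (oral suspension):
  [0→0.5]: (0.00+10.40)/2 × 0.5 = 2.6
  [0.5→6.5]: (10.40+4.66)/2 × 6 = 45.18
  [6.5→7]: (4.66+4.12)/2 × 0.5 = 2.195
  [7→11]: (4.12+1.54)/2 × 4 = 11.32
  Sum = 61.295 mcg/mL·hr
Tail: C_last/k_e = 1.54/0.246 = 6.260
AUC_0→∞ (oral suspension) = 61.295 + 6.260 = 67.555 mcg/mL·hr
F = (AUC_ev/D_ev)/(AUC_iv/D_iv) = (67.555/5)/(108/5) = 13.511/21.6 = 0.6255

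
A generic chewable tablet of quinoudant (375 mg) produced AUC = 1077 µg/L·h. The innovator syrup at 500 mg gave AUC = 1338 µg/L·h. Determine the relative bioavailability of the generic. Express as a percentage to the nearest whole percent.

F_rel = (AUC_test/D_test) / (AUC_ref/D_ref)
      = (1077/375) / (1338/500)
      = 2.872 / 2.676 = 1.0732 = 107.32%

F_rel = 107%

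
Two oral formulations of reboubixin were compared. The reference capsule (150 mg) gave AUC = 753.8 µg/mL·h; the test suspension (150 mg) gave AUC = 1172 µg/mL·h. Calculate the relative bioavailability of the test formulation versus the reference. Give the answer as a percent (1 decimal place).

F_rel = (AUC_test/D_test) / (AUC_ref/D_ref)
      = (1172/150) / (753.8/150)
      = 7.81333 / 5.02533 = 1.5548 = 155.48%

F_rel = 155.5%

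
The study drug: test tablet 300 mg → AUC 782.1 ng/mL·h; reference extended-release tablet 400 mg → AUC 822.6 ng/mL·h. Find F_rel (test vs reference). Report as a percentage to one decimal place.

F_rel = 126.8%

F_rel = (AUC_test/D_test) / (AUC_ref/D_ref)
      = (782.1/300) / (822.6/400)
      = 2.607 / 2.0565 = 1.2677 = 126.77%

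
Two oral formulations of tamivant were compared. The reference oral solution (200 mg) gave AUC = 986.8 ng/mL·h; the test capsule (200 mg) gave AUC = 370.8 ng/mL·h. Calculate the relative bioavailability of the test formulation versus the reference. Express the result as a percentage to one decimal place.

F_rel = (AUC_test/D_test) / (AUC_ref/D_ref)
      = (370.8/200) / (986.8/200)
      = 1.854 / 4.934 = 0.3758 = 37.58%

F_rel = 37.6%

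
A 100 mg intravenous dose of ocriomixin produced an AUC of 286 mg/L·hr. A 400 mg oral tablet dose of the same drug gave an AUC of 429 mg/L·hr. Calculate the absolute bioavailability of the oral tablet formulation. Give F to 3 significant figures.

F = 0.375

F = (AUC_ev / D_ev) / (AUC_iv / D_iv)
  = (429/400) / (286/100)
  = 1.0725 / 2.86 = 0.3750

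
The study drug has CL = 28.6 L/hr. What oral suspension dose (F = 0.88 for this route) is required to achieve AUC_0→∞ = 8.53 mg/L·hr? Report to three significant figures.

Dose = 277 mg

Dose = CL × AUC_0→∞ / F
     = 28.6 × 8.53 / 0.88 = 277.225 mg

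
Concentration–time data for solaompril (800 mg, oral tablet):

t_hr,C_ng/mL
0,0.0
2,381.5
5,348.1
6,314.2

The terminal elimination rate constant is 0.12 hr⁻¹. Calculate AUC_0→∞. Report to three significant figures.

Trapezoidal AUC_0→6:
  [0→2]: (0.0+381.5)/2 × 2 = 381.5
  [2→5]: (381.5+348.1)/2 × 3 = 1094.4
  [5→6]: (348.1+314.2)/2 × 1 = 331.15
  Sum = 1807.05 ng/mL·hr
Extrapolated tail: C_last / k_e = 314.2 / 0.12 = 2618.333
AUC_0→∞ = 1807.05 + 2618.333 = 4425.383 ng/mL·hr

AUC = 4430 ng/mL·hr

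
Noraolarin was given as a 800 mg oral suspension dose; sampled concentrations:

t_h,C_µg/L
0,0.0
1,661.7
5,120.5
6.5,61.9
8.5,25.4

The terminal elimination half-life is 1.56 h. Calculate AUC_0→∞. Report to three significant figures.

Trapezoidal AUC_0→8.5:
  [0→1]: (0.0+661.7)/2 × 1 = 330.85
  [1→5]: (661.7+120.5)/2 × 4 = 1564.4
  [5→6.5]: (120.5+61.9)/2 × 1.5 = 136.8
  [6.5→8.5]: (61.9+25.4)/2 × 2 = 87.3
  Sum = 2119.35 µg/L·h
k_e = ln2 / t½ = 0.693147 / 1.56 = 0.4443 h^-1
Extrapolated tail: C_last / k_e = 25.4 / 0.4443 = 57.169
AUC_0→∞ = 2119.35 + 57.169 = 2176.519 µg/L·h

AUC = 2180 µg/L·h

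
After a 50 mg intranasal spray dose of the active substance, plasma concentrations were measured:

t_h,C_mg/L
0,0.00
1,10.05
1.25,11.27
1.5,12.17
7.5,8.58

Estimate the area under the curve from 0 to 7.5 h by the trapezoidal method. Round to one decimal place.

Trapezoidal AUC_0→7.5:
  [0→1]: (0.00+10.05)/2 × 1 = 5.025
  [1→1.25]: (10.05+11.27)/2 × 0.25 = 2.665
  [1.25→1.5]: (11.27+12.17)/2 × 0.25 = 2.93
  [1.5→7.5]: (12.17+8.58)/2 × 6 = 62.25
  Sum = 72.87 mg/L·h

AUC = 72.9 mg/L·h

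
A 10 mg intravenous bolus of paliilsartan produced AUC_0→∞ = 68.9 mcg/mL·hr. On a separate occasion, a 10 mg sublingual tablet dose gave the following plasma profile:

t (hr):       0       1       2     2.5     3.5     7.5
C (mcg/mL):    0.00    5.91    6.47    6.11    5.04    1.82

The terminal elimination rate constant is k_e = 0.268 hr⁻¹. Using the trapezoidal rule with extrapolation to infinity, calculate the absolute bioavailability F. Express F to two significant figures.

Trapezoidal AUC_0→7.5 (sublingual tablet):
  [0→1]: (0.00+5.91)/2 × 1 = 2.955
  [1→2]: (5.91+6.47)/2 × 1 = 6.19
  [2→2.5]: (6.47+6.11)/2 × 0.5 = 3.145
  [2.5→3.5]: (6.11+5.04)/2 × 1 = 5.575
  [3.5→7.5]: (5.04+1.82)/2 × 4 = 13.72
  Sum = 31.585 mcg/mL·hr
Tail: C_last/k_e = 1.82/0.268 = 6.791
AUC_0→∞ (sublingual tablet) = 31.585 + 6.791 = 38.376 mcg/mL·hr
F = (AUC_ev/D_ev)/(AUC_iv/D_iv) = (38.376/10)/(68.9/10) = 3.8376/6.89 = 0.5570

F = 0.56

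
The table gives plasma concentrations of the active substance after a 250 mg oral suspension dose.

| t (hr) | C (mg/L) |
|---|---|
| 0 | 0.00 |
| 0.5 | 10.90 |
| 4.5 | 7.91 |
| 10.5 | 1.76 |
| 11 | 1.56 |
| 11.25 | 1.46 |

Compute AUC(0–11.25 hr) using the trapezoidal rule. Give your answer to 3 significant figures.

Trapezoidal AUC_0→11.25:
  [0→0.5]: (0.00+10.90)/2 × 0.5 = 2.725
  [0.5→4.5]: (10.90+7.91)/2 × 4 = 37.62
  [4.5→10.5]: (7.91+1.76)/2 × 6 = 29.01
  [10.5→11]: (1.76+1.56)/2 × 0.5 = 0.83
  [11→11.25]: (1.56+1.46)/2 × 0.25 = 0.3775
  Sum = 70.5625 mg/L·hr

AUC = 70.6 mg/L·hr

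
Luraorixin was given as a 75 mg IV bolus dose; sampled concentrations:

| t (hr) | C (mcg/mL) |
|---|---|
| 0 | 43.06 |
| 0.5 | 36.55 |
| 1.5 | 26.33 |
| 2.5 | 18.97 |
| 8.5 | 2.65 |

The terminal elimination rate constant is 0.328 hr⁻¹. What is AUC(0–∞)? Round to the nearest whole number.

Trapezoidal AUC_0→8.5:
  [0→0.5]: (43.06+36.55)/2 × 0.5 = 19.9025
  [0.5→1.5]: (36.55+26.33)/2 × 1 = 31.44
  [1.5→2.5]: (26.33+18.97)/2 × 1 = 22.65
  [2.5→8.5]: (18.97+2.65)/2 × 6 = 64.86
  Sum = 138.8525 mcg/mL·hr
Extrapolated tail: C_last / k_e = 2.65 / 0.328 = 8.079
AUC_0→∞ = 138.8525 + 8.079 = 146.9315 mcg/mL·hr

AUC = 147 mcg/mL·hr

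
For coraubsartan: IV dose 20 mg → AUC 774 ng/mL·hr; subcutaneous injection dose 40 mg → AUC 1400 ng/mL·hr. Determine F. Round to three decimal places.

F = (AUC_ev / D_ev) / (AUC_iv / D_iv)
  = (1400/40) / (774/20)
  = 35 / 38.7 = 0.9044

F = 0.904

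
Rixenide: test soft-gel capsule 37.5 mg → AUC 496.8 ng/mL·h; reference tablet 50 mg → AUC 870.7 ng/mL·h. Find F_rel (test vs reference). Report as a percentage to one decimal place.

F_rel = (AUC_test/D_test) / (AUC_ref/D_ref)
      = (496.8/37.5) / (870.7/50)
      = 13.248 / 17.414 = 0.7608 = 76.08%

F_rel = 76.1%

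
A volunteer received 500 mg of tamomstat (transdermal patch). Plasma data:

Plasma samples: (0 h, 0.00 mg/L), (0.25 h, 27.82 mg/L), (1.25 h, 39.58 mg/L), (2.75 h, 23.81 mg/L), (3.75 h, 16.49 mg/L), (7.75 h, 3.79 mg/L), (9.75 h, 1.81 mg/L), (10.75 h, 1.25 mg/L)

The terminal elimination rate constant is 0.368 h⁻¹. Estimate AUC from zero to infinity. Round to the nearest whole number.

AUC = 156 mg/L·h

Trapezoidal AUC_0→10.75:
  [0→0.25]: (0.00+27.82)/2 × 0.25 = 3.4775
  [0.25→1.25]: (27.82+39.58)/2 × 1 = 33.7
  [1.25→2.75]: (39.58+23.81)/2 × 1.5 = 47.5425
  [2.75→3.75]: (23.81+16.49)/2 × 1 = 20.15
  [3.75→7.75]: (16.49+3.79)/2 × 4 = 40.56
  [7.75→9.75]: (3.79+1.81)/2 × 2 = 5.6
  [9.75→10.75]: (1.81+1.25)/2 × 1 = 1.53
  Sum = 152.56 mg/L·h
Extrapolated tail: C_last / k_e = 1.25 / 0.368 = 3.397
AUC_0→∞ = 152.56 + 3.397 = 155.957 mg/L·h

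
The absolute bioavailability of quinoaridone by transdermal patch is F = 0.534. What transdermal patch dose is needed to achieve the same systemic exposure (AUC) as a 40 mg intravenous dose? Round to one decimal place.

D_transdermal = 74.9 mg

For equal systemic exposure: F × D_ev = D_iv
D_ev = D_iv / F = 40 / 0.534 = 74.9064 mg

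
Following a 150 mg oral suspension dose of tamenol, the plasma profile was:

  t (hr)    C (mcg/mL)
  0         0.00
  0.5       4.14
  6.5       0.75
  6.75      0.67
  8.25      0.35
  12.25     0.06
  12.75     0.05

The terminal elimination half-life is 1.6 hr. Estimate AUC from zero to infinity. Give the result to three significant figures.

AUC = 17.6 mcg/mL·hr

Trapezoidal AUC_0→12.75:
  [0→0.5]: (0.00+4.14)/2 × 0.5 = 1.035
  [0.5→6.5]: (4.14+0.75)/2 × 6 = 14.67
  [6.5→6.75]: (0.75+0.67)/2 × 0.25 = 0.1775
  [6.75→8.25]: (0.67+0.35)/2 × 1.5 = 0.765
  [8.25→12.25]: (0.35+0.06)/2 × 4 = 0.82
  [12.25→12.75]: (0.06+0.05)/2 × 0.5 = 0.0275
  Sum = 17.495 mcg/mL·hr
k_e = ln2 / t½ = 0.693147 / 1.6 = 0.4332 hr^-1
Extrapolated tail: C_last / k_e = 0.05 / 0.4332 = 0.115
AUC_0→∞ = 17.495 + 0.115 = 17.61 mcg/mL·hr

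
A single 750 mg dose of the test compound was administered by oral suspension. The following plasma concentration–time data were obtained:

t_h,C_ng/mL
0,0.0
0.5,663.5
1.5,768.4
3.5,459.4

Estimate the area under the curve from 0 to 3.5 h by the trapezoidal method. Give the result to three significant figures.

AUC = 2110 ng/mL·h

Trapezoidal AUC_0→3.5:
  [0→0.5]: (0.0+663.5)/2 × 0.5 = 165.875
  [0.5→1.5]: (663.5+768.4)/2 × 1 = 715.95
  [1.5→3.5]: (768.4+459.4)/2 × 2 = 1227.8
  Sum = 2109.625 ng/mL·h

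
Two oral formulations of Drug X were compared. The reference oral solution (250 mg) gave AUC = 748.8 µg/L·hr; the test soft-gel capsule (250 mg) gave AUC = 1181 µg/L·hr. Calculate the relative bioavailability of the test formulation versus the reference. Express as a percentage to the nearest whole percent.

F_rel = (AUC_test/D_test) / (AUC_ref/D_ref)
      = (1181/250) / (748.8/250)
      = 4.724 / 2.9952 = 1.5772 = 157.72%

F_rel = 158%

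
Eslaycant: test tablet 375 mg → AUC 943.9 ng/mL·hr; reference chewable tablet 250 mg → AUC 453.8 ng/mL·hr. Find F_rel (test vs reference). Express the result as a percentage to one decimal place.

F_rel = 138.7%

F_rel = (AUC_test/D_test) / (AUC_ref/D_ref)
      = (943.9/375) / (453.8/250)
      = 2.51707 / 1.8152 = 1.3867 = 138.67%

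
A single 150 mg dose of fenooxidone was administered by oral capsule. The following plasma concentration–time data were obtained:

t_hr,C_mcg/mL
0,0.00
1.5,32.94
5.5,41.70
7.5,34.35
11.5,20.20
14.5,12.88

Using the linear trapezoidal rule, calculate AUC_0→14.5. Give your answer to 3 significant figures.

AUC = 409 mcg/mL·hr

Trapezoidal AUC_0→14.5:
  [0→1.5]: (0.00+32.94)/2 × 1.5 = 24.705
  [1.5→5.5]: (32.94+41.70)/2 × 4 = 149.28
  [5.5→7.5]: (41.70+34.35)/2 × 2 = 76.05
  [7.5→11.5]: (34.35+20.20)/2 × 4 = 109.1
  [11.5→14.5]: (20.20+12.88)/2 × 3 = 49.62
  Sum = 408.755 mcg/mL·hr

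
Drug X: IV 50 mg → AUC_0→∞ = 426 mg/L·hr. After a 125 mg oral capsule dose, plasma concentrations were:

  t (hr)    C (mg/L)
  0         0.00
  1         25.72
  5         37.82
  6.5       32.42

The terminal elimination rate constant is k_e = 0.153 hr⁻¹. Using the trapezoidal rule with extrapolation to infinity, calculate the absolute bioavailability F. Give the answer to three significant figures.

F = 0.380

Trapezoidal AUC_0→6.5 (oral capsule):
  [0→1]: (0.00+25.72)/2 × 1 = 12.86
  [1→5]: (25.72+37.82)/2 × 4 = 127.08
  [5→6.5]: (37.82+32.42)/2 × 1.5 = 52.68
  Sum = 192.62 mg/L·hr
Tail: C_last/k_e = 32.42/0.153 = 211.895
AUC_0→∞ (oral capsule) = 192.62 + 211.895 = 404.515 mg/L·hr
F = (AUC_ev/D_ev)/(AUC_iv/D_iv) = (404.515/125)/(426/50) = 3.23612/8.52 = 0.3798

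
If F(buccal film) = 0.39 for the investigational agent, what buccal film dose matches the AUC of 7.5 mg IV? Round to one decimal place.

D_buccal = 19.2 mg

For equal systemic exposure: F × D_ev = D_iv
D_ev = D_iv / F = 7.5 / 0.39 = 19.2308 mg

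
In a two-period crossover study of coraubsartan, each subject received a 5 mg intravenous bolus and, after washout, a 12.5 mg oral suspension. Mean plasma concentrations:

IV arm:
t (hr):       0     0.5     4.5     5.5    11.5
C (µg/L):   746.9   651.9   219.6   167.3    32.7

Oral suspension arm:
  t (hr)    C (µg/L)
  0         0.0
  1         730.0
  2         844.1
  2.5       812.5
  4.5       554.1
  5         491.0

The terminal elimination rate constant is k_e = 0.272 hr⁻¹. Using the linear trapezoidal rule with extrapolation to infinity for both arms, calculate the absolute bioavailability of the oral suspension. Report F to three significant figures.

F = 0.665

Trapezoidal AUC_0→11.5 (IV):
  [0→0.5]: (746.9+651.9)/2 × 0.5 = 349.7
  [0.5→4.5]: (651.9+219.6)/2 × 4 = 1743.0
  [4.5→5.5]: (219.6+167.3)/2 × 1 = 193.45
  [5.5→11.5]: (167.3+32.7)/2 × 6 = 600.0
  Sum = 2886.15 µg/L·hr
IV tail: 32.7/0.272 = 120.221; AUC_iv,0→∞ = 2886.15 + 120.221 = 3006.371 µg/L·hr
Trapezoidal AUC_0→5 (oral suspension):
  [0→1]: (0.0+730.0)/2 × 1 = 365.0
  [1→2]: (730.0+844.1)/2 × 1 = 787.05
  [2→2.5]: (844.1+812.5)/2 × 0.5 = 414.15
  [2.5→4.5]: (812.5+554.1)/2 × 2 = 1366.6
  [4.5→5]: (554.1+491.0)/2 × 0.5 = 261.275
  Sum = 3194.075 µg/L·hr
oral suspension tail: 491.0/0.272 = 1805.147; AUC_ev,0→∞ = 3194.075 + 1805.147 = 4999.222 µg/L·hr
F = (AUC_ev/D_ev)/(AUC_iv/D_iv) = (4999.222/12.5)/(3006.371/5) = 399.93776/601.2742 = 0.6652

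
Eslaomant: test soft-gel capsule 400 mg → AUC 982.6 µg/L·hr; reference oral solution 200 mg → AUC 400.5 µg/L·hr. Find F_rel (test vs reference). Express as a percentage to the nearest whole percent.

F_rel = 123%

F_rel = (AUC_test/D_test) / (AUC_ref/D_ref)
      = (982.6/400) / (400.5/200)
      = 2.4565 / 2.0025 = 1.2267 = 122.67%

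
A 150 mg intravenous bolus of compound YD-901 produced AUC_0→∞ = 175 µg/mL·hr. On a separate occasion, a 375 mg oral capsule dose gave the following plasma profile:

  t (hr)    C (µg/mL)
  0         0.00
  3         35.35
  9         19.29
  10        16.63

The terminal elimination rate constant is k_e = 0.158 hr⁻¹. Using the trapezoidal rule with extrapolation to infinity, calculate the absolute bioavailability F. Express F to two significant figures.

Trapezoidal AUC_0→10 (oral capsule):
  [0→3]: (0.00+35.35)/2 × 3 = 53.025
  [3→9]: (35.35+19.29)/2 × 6 = 163.92
  [9→10]: (19.29+16.63)/2 × 1 = 17.96
  Sum = 234.905 µg/mL·hr
Tail: C_last/k_e = 16.63/0.158 = 105.253
AUC_0→∞ (oral capsule) = 234.905 + 105.253 = 340.158 µg/mL·hr
F = (AUC_ev/D_ev)/(AUC_iv/D_iv) = (340.158/375)/(175/150) = 0.907088/1.16667 = 0.7775

F = 0.78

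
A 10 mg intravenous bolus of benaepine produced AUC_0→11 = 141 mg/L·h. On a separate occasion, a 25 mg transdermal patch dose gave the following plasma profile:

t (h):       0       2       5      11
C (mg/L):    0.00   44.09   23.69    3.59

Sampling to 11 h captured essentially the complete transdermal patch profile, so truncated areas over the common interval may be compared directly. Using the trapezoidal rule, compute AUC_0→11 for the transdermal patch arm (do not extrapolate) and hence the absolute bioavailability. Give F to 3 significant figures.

F = 0.646

Trapezoidal AUC_0→11 (transdermal patch):
  [0→2]: (0.00+44.09)/2 × 2 = 44.09
  [2→5]: (44.09+23.69)/2 × 3 = 101.67
  [5→11]: (23.69+3.59)/2 × 6 = 81.84
  Sum = 227.6 mg/L·h
F = (AUC_ev/D_ev)/(AUC_iv/D_iv) = (227.6/25)/(141/10) = 9.104/14.1 = 0.6457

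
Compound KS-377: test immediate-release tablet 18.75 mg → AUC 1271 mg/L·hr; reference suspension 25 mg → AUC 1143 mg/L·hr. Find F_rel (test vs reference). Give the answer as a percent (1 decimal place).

F_rel = 148.3%

F_rel = (AUC_test/D_test) / (AUC_ref/D_ref)
      = (1271/18.75) / (1143/25)
      = 67.7867 / 45.72 = 1.4826 = 148.26%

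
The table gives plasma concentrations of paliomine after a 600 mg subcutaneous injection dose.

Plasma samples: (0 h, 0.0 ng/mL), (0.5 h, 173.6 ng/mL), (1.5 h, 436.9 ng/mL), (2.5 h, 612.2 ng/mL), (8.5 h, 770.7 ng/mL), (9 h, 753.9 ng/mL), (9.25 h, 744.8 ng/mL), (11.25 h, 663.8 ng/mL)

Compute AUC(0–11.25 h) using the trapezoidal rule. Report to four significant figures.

Trapezoidal AUC_0→11.25:
  [0→0.5]: (0.0+173.6)/2 × 0.5 = 43.4
  [0.5→1.5]: (173.6+436.9)/2 × 1 = 305.25
  [1.5→2.5]: (436.9+612.2)/2 × 1 = 524.55
  [2.5→8.5]: (612.2+770.7)/2 × 6 = 4148.7
  [8.5→9]: (770.7+753.9)/2 × 0.5 = 381.15
  [9→9.25]: (753.9+744.8)/2 × 0.25 = 187.3375
  [9.25→11.25]: (744.8+663.8)/2 × 2 = 1408.6
  Sum = 6998.9875 ng/mL·h

AUC = 6999 ng/mL·h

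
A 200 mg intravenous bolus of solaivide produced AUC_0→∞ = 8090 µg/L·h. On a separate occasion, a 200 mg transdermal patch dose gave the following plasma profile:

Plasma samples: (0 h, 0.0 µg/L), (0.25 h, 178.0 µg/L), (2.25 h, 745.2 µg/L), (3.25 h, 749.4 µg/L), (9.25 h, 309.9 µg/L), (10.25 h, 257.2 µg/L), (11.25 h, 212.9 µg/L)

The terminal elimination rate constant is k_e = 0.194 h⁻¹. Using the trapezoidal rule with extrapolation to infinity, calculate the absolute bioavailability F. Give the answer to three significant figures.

F = 0.802

Trapezoidal AUC_0→11.25 (transdermal patch):
  [0→0.25]: (0.0+178.0)/2 × 0.25 = 22.25
  [0.25→2.25]: (178.0+745.2)/2 × 2 = 923.2
  [2.25→3.25]: (745.2+749.4)/2 × 1 = 747.3
  [3.25→9.25]: (749.4+309.9)/2 × 6 = 3177.9
  [9.25→10.25]: (309.9+257.2)/2 × 1 = 283.55
  [10.25→11.25]: (257.2+212.9)/2 × 1 = 235.05
  Sum = 5389.25 µg/L·h
Tail: C_last/k_e = 212.9/0.194 = 1097.423
AUC_0→∞ (transdermal patch) = 5389.25 + 1097.423 = 6486.673 µg/L·h
F = (AUC_ev/D_ev)/(AUC_iv/D_iv) = (6486.673/200)/(8090/200) = 32.433365/40.45 = 0.8018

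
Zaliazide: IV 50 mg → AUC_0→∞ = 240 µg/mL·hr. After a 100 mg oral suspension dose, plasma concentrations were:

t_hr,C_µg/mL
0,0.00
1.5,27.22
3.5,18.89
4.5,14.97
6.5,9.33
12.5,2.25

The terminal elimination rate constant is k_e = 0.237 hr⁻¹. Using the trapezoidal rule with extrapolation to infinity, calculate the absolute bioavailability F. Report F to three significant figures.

F = 0.317

Trapezoidal AUC_0→12.5 (oral suspension):
  [0→1.5]: (0.00+27.22)/2 × 1.5 = 20.415
  [1.5→3.5]: (27.22+18.89)/2 × 2 = 46.11
  [3.5→4.5]: (18.89+14.97)/2 × 1 = 16.93
  [4.5→6.5]: (14.97+9.33)/2 × 2 = 24.3
  [6.5→12.5]: (9.33+2.25)/2 × 6 = 34.74
  Sum = 142.495 µg/mL·hr
Tail: C_last/k_e = 2.25/0.237 = 9.494
AUC_0→∞ (oral suspension) = 142.495 + 9.494 = 151.989 µg/mL·hr
F = (AUC_ev/D_ev)/(AUC_iv/D_iv) = (151.989/100)/(240/50) = 1.51989/4.8 = 0.3166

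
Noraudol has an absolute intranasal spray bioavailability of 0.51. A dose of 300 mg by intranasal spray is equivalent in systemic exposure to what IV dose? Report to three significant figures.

Systemic exposure from an extravascular dose = F × D_ev, so the equivalent IV dose is F × D_ev.
D_iv = F × D_ev = 0.51 × 300 = 153 mg

D_iv = 153 mg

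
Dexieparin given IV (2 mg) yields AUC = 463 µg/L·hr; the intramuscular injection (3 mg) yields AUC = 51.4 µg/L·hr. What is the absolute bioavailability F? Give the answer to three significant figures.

F = 0.0740

F = (AUC_ev / D_ev) / (AUC_iv / D_iv)
  = (51.4/3) / (463/2)
  = 17.1333 / 231.5 = 0.0740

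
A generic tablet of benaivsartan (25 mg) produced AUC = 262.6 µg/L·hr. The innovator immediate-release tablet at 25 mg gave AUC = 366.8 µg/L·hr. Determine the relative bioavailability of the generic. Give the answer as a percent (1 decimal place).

F_rel = 71.6%

F_rel = (AUC_test/D_test) / (AUC_ref/D_ref)
      = (262.6/25) / (366.8/25)
      = 10.504 / 14.672 = 0.7159 = 71.59%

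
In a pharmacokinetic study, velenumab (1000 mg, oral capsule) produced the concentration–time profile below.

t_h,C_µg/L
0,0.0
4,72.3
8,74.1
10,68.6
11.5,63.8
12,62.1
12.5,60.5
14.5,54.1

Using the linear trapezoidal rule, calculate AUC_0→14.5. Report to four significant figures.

AUC = 856.1 µg/L·h

Trapezoidal AUC_0→14.5:
  [0→4]: (0.0+72.3)/2 × 4 = 144.6
  [4→8]: (72.3+74.1)/2 × 4 = 292.8
  [8→10]: (74.1+68.6)/2 × 2 = 142.7
  [10→11.5]: (68.6+63.8)/2 × 1.5 = 99.3
  [11.5→12]: (63.8+62.1)/2 × 0.5 = 31.475
  [12→12.5]: (62.1+60.5)/2 × 0.5 = 30.65
  [12.5→14.5]: (60.5+54.1)/2 × 2 = 114.6
  Sum = 856.125 µg/L·h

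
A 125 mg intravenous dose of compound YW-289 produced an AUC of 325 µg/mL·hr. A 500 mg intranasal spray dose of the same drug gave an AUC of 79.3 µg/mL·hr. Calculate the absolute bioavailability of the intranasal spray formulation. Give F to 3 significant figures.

F = (AUC_ev / D_ev) / (AUC_iv / D_iv)
  = (79.3/500) / (325/125)
  = 0.1586 / 2.6 = 0.0610

F = 0.0610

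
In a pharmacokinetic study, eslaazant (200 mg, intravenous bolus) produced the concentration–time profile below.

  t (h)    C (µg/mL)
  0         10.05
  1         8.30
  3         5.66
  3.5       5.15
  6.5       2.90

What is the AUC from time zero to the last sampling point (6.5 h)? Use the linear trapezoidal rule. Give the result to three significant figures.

Trapezoidal AUC_0→6.5:
  [0→1]: (10.05+8.30)/2 × 1 = 9.175
  [1→3]: (8.30+5.66)/2 × 2 = 13.96
  [3→3.5]: (5.66+5.15)/2 × 0.5 = 2.7025
  [3.5→6.5]: (5.15+2.90)/2 × 3 = 12.075
  Sum = 37.9125 µg/mL·h

AUC = 37.9 µg/mL·h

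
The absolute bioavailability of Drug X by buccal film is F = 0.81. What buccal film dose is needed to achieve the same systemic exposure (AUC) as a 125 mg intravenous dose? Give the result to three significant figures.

For equal systemic exposure: F × D_ev = D_iv
D_ev = D_iv / F = 125 / 0.81 = 154.321 mg

D_buccal = 154 mg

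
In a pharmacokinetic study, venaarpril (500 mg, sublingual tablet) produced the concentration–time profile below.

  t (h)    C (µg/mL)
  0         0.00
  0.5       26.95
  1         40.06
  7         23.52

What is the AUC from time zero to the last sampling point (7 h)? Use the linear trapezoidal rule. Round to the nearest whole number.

Trapezoidal AUC_0→7:
  [0→0.5]: (0.00+26.95)/2 × 0.5 = 6.7375
  [0.5→1]: (26.95+40.06)/2 × 0.5 = 16.7525
  [1→7]: (40.06+23.52)/2 × 6 = 190.74
  Sum = 214.23 µg/mL·h

AUC = 214 µg/mL·h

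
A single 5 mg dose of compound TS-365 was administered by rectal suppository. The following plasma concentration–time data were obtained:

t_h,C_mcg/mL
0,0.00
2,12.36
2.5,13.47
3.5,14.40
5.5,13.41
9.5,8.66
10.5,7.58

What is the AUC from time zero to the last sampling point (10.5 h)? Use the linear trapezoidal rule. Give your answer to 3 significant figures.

AUC = 113 mcg/mL·h

Trapezoidal AUC_0→10.5:
  [0→2]: (0.00+12.36)/2 × 2 = 12.36
  [2→2.5]: (12.36+13.47)/2 × 0.5 = 6.4575
  [2.5→3.5]: (13.47+14.40)/2 × 1 = 13.935
  [3.5→5.5]: (14.40+13.41)/2 × 2 = 27.81
  [5.5→9.5]: (13.41+8.66)/2 × 4 = 44.14
  [9.5→10.5]: (8.66+7.58)/2 × 1 = 8.12
  Sum = 112.8225 mcg/mL·h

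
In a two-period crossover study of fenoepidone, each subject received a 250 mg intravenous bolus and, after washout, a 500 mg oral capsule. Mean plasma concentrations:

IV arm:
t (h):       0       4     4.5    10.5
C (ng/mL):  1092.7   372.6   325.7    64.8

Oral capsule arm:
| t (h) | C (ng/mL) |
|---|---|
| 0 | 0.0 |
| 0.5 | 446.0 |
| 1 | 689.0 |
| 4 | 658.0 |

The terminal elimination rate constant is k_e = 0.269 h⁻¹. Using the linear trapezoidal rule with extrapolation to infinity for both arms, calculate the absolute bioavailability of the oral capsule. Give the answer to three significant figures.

Trapezoidal AUC_0→10.5 (IV):
  [0→4]: (1092.7+372.6)/2 × 4 = 2930.6
  [4→4.5]: (372.6+325.7)/2 × 0.5 = 174.575
  [4.5→10.5]: (325.7+64.8)/2 × 6 = 1171.5
  Sum = 4276.675 ng/mL·h
IV tail: 64.8/0.269 = 240.892; AUC_iv,0→∞ = 4276.675 + 240.892 = 4517.567 ng/mL·h
Trapezoidal AUC_0→4 (oral capsule):
  [0→0.5]: (0.0+446.0)/2 × 0.5 = 111.5
  [0.5→1]: (446.0+689.0)/2 × 0.5 = 283.75
  [1→4]: (689.0+658.0)/2 × 3 = 2020.5
  Sum = 2415.75 ng/mL·h
oral capsule tail: 658.0/0.269 = 2446.097; AUC_ev,0→∞ = 2415.75 + 2446.097 = 4861.847 ng/mL·h
F = (AUC_ev/D_ev)/(AUC_iv/D_iv) = (4861.847/500)/(4517.567/250) = 9.723694/18.070268 = 0.5381

F = 0.538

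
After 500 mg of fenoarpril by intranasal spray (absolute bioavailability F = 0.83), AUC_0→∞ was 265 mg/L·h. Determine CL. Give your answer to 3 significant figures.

CL = F × Dose / AUC_0→∞
   = 0.83 × 500 / 265 = 1.56604 L/h

CL = 1.57 L/h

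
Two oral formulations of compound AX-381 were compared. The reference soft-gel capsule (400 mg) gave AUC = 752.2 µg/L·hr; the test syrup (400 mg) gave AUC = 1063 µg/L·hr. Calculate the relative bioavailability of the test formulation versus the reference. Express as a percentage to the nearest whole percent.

F_rel = 141%

F_rel = (AUC_test/D_test) / (AUC_ref/D_ref)
      = (1063/400) / (752.2/400)
      = 2.6575 / 1.8805 = 1.4132 = 141.32%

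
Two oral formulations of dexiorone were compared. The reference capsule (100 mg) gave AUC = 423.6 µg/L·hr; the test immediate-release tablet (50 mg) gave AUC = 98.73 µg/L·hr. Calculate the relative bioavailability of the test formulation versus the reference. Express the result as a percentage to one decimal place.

F_rel = (AUC_test/D_test) / (AUC_ref/D_ref)
      = (98.73/50) / (423.6/100)
      = 1.9746 / 4.236 = 0.4661 = 46.61%

F_rel = 46.6%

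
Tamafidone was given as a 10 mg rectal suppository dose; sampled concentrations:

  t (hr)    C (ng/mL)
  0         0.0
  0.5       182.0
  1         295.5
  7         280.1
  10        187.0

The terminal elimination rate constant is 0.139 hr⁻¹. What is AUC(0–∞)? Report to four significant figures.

Trapezoidal AUC_0→10:
  [0→0.5]: (0.0+182.0)/2 × 0.5 = 45.5
  [0.5→1]: (182.0+295.5)/2 × 0.5 = 119.375
  [1→7]: (295.5+280.1)/2 × 6 = 1726.8
  [7→10]: (280.1+187.0)/2 × 3 = 700.65
  Sum = 2592.325 ng/mL·hr
Extrapolated tail: C_last / k_e = 187.0 / 0.139 = 1345.324
AUC_0→∞ = 2592.325 + 1345.324 = 3937.649 ng/mL·hr

AUC = 3938 ng/mL·hr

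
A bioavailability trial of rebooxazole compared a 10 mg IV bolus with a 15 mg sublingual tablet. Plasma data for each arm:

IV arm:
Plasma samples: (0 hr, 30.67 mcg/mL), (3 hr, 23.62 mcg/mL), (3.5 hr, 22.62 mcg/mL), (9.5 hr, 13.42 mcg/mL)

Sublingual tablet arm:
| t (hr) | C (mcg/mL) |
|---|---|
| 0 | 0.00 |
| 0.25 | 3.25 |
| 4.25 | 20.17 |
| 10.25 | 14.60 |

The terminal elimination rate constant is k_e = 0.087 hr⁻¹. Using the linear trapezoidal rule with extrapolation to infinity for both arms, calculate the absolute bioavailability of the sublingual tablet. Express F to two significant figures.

F = 0.60

Trapezoidal AUC_0→9.5 (IV):
  [0→3]: (30.67+23.62)/2 × 3 = 81.435
  [3→3.5]: (23.62+22.62)/2 × 0.5 = 11.56
  [3.5→9.5]: (22.62+13.42)/2 × 6 = 108.12
  Sum = 201.115 mcg/mL·hr
IV tail: 13.42/0.087 = 154.253; AUC_iv,0→∞ = 201.115 + 154.253 = 355.368 mcg/mL·hr
Trapezoidal AUC_0→10.25 (sublingual tablet):
  [0→0.25]: (0.00+3.25)/2 × 0.25 = 0.40625
  [0.25→4.25]: (3.25+20.17)/2 × 4 = 46.84
  [4.25→10.25]: (20.17+14.60)/2 × 6 = 104.31
  Sum = 151.55625 mcg/mL·hr
sublingual tablet tail: 14.60/0.087 = 167.816; AUC_ev,0→∞ = 151.55625 + 167.816 = 319.37225 mcg/mL·hr
F = (AUC_ev/D_ev)/(AUC_iv/D_iv) = (319.37225/15)/(355.368/10) = 21.2915/35.5368 = 0.5991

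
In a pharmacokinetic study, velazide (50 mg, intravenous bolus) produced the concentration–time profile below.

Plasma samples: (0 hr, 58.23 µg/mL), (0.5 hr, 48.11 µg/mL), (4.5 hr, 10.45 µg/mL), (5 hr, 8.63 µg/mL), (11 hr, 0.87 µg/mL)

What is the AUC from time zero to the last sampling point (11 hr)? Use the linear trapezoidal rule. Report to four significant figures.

Trapezoidal AUC_0→11:
  [0→0.5]: (58.23+48.11)/2 × 0.5 = 26.585
  [0.5→4.5]: (48.11+10.45)/2 × 4 = 117.12
  [4.5→5]: (10.45+8.63)/2 × 0.5 = 4.77
  [5→11]: (8.63+0.87)/2 × 6 = 28.5
  Sum = 176.975 µg/mL·hr

AUC = 177.0 µg/mL·hr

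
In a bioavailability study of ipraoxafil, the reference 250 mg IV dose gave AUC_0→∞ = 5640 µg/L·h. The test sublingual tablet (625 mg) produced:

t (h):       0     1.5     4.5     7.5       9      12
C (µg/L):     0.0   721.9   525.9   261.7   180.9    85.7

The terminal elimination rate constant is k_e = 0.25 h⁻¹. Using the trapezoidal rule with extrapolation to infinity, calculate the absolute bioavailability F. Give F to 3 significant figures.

F = 0.331

Trapezoidal AUC_0→12 (sublingual tablet):
  [0→1.5]: (0.0+721.9)/2 × 1.5 = 541.425
  [1.5→4.5]: (721.9+525.9)/2 × 3 = 1871.7
  [4.5→7.5]: (525.9+261.7)/2 × 3 = 1181.4
  [7.5→9]: (261.7+180.9)/2 × 1.5 = 331.95
  [9→12]: (180.9+85.7)/2 × 3 = 399.9
  Sum = 4326.375 µg/L·h
Tail: C_last/k_e = 85.7/0.25 = 342.800
AUC_0→∞ (sublingual tablet) = 4326.375 + 342.800 = 4669.175 µg/L·h
F = (AUC_ev/D_ev)/(AUC_iv/D_iv) = (4669.175/625)/(5640/250) = 7.47068/22.56 = 0.3311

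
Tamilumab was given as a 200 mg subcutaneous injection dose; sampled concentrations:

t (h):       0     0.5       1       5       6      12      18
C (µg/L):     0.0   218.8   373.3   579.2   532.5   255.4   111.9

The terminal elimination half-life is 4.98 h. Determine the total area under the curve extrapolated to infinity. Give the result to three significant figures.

AUC = 6930 µg/L·h

Trapezoidal AUC_0→18:
  [0→0.5]: (0.0+218.8)/2 × 0.5 = 54.7
  [0.5→1]: (218.8+373.3)/2 × 0.5 = 148.025
  [1→5]: (373.3+579.2)/2 × 4 = 1905.0
  [5→6]: (579.2+532.5)/2 × 1 = 555.85
  [6→12]: (532.5+255.4)/2 × 6 = 2363.7
  [12→18]: (255.4+111.9)/2 × 6 = 1101.9
  Sum = 6129.175 µg/L·h
k_e = ln2 / t½ = 0.693147 / 4.98 = 0.1392 h^-1
Extrapolated tail: C_last / k_e = 111.9 / 0.1392 = 803.879
AUC_0→∞ = 6129.175 + 803.879 = 6933.054 µg/L·h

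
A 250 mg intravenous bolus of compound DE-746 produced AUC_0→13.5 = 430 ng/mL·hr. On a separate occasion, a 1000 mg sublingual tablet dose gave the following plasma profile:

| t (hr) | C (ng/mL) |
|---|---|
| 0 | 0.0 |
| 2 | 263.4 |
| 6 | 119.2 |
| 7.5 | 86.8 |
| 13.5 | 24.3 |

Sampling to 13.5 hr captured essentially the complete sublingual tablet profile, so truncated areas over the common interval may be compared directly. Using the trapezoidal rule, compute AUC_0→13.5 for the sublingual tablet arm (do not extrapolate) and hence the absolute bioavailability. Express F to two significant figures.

Trapezoidal AUC_0→13.5 (sublingual tablet):
  [0→2]: (0.0+263.4)/2 × 2 = 263.4
  [2→6]: (263.4+119.2)/2 × 4 = 765.2
  [6→7.5]: (119.2+86.8)/2 × 1.5 = 154.5
  [7.5→13.5]: (86.8+24.3)/2 × 6 = 333.3
  Sum = 1516.4 ng/mL·hr
F = (AUC_ev/D_ev)/(AUC_iv/D_iv) = (1516.4/1000)/(430/250) = 1.5164/1.72 = 0.8816

F = 0.88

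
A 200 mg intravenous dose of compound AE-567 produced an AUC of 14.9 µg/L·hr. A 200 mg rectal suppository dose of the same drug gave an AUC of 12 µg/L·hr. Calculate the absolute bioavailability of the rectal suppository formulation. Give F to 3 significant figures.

F = (AUC_ev / D_ev) / (AUC_iv / D_iv)
  = (12/200) / (14.9/200)
  = 0.06 / 0.0745 = 0.8054

F = 0.805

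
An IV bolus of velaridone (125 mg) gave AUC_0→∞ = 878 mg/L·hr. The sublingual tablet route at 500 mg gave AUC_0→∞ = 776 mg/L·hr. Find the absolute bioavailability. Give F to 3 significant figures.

F = 0.221

F = (AUC_ev / D_ev) / (AUC_iv / D_iv)
  = (776/500) / (878/125)
  = 1.552 / 7.024 = 0.2210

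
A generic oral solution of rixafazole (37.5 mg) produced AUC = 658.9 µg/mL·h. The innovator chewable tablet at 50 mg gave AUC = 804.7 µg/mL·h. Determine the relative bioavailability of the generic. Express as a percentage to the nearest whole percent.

F_rel = 109%

F_rel = (AUC_test/D_test) / (AUC_ref/D_ref)
      = (658.9/37.5) / (804.7/50)
      = 17.5707 / 16.094 = 1.0918 = 109.18%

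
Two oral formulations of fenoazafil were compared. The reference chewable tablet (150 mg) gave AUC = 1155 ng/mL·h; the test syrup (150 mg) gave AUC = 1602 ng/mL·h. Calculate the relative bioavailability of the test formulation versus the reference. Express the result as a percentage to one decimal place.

F_rel = 138.7%

F_rel = (AUC_test/D_test) / (AUC_ref/D_ref)
      = (1602/150) / (1155/150)
      = 10.68 / 7.7 = 1.3870 = 138.70%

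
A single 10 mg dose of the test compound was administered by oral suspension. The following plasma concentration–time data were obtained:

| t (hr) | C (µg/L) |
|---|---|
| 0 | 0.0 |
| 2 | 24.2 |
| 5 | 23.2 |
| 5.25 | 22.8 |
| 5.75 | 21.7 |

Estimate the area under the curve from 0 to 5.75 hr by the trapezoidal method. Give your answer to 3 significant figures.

Trapezoidal AUC_0→5.75:
  [0→2]: (0.0+24.2)/2 × 2 = 24.2
  [2→5]: (24.2+23.2)/2 × 3 = 71.1
  [5→5.25]: (23.2+22.8)/2 × 0.25 = 5.75
  [5.25→5.75]: (22.8+21.7)/2 × 0.5 = 11.125
  Sum = 112.175 µg/L·hr

AUC = 112 µg/L·hr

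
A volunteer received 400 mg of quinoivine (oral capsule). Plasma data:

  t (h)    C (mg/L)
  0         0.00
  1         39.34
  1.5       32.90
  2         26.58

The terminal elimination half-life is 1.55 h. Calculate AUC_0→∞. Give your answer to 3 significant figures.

AUC = 112 mg/L·h

Trapezoidal AUC_0→2:
  [0→1]: (0.00+39.34)/2 × 1 = 19.67
  [1→1.5]: (39.34+32.90)/2 × 0.5 = 18.06
  [1.5→2]: (32.90+26.58)/2 × 0.5 = 14.87
  Sum = 52.6 mg/L·h
k_e = ln2 / t½ = 0.693147 / 1.55 = 0.4472 h^-1
Extrapolated tail: C_last / k_e = 26.58 / 0.4472 = 59.436
AUC_0→∞ = 52.6 + 59.436 = 112.036 mg/L·h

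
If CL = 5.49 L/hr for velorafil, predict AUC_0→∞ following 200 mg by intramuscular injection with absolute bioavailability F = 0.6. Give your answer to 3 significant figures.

AUC_0→∞ = F × Dose / CL
        = 0.6 × 200 / 5.49 = 21.8579 mg/L·hr

AUC = 21.9 mg/L·hr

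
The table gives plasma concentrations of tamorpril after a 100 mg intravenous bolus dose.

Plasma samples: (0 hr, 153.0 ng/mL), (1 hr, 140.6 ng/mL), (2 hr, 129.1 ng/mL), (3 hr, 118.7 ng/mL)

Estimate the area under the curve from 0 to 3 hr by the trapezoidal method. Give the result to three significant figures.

Trapezoidal AUC_0→3:
  [0→1]: (153.0+140.6)/2 × 1 = 146.8
  [1→2]: (140.6+129.1)/2 × 1 = 134.85
  [2→3]: (129.1+118.7)/2 × 1 = 123.9
  Sum = 405.55 ng/mL·hr

AUC = 406 ng/mL·hr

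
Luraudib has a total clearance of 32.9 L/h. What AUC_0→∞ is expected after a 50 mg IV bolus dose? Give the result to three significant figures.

AUC_0→∞ = Dose_iv / CL
        = 50 / 32.9 = 1.51976 mg/L·h

AUC = 1.52 mg/L·h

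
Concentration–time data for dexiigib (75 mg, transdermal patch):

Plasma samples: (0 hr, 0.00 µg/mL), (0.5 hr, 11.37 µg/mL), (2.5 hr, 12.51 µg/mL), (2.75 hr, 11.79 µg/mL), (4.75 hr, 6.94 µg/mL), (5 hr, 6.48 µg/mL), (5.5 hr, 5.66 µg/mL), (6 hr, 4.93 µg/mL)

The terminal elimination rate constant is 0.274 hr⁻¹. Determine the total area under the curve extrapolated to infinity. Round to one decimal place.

Trapezoidal AUC_0→6:
  [0→0.5]: (0.00+11.37)/2 × 0.5 = 2.8425
  [0.5→2.5]: (11.37+12.51)/2 × 2 = 23.88
  [2.5→2.75]: (12.51+11.79)/2 × 0.25 = 3.0375
  [2.75→4.75]: (11.79+6.94)/2 × 2 = 18.73
  [4.75→5]: (6.94+6.48)/2 × 0.25 = 1.6775
  [5→5.5]: (6.48+5.66)/2 × 0.5 = 3.035
  [5.5→6]: (5.66+4.93)/2 × 0.5 = 2.6475
  Sum = 55.85 µg/mL·hr
Extrapolated tail: C_last / k_e = 4.93 / 0.274 = 17.993
AUC_0→∞ = 55.85 + 17.993 = 73.843 µg/mL·hr

AUC = 73.8 µg/mL·hr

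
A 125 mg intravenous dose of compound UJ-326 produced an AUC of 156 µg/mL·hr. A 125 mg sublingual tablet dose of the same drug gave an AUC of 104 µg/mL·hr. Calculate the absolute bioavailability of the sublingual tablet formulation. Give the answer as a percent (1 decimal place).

F = 66.7%

F = (AUC_ev / D_ev) / (AUC_iv / D_iv)
  = (104/125) / (156/125)
  = 0.832 / 1.248 = 0.6667
  = 66.67%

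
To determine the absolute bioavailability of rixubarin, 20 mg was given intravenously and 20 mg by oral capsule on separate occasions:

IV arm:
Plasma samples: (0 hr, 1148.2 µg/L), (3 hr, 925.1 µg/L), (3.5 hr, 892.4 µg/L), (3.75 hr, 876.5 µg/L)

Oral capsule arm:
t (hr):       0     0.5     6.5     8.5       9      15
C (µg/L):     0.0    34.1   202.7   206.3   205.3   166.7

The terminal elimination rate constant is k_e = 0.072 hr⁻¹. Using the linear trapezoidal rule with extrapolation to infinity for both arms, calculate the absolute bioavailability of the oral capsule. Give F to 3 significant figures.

F = 0.292

Trapezoidal AUC_0→3.75 (IV):
  [0→3]: (1148.2+925.1)/2 × 3 = 3109.95
  [3→3.5]: (925.1+892.4)/2 × 0.5 = 454.375
  [3.5→3.75]: (892.4+876.5)/2 × 0.25 = 221.1125
  Sum = 3785.4375 µg/L·hr
IV tail: 876.5/0.072 = 12173.611; AUC_iv,0→∞ = 3785.4375 + 12173.611 = 15959.0485 µg/L·hr
Trapezoidal AUC_0→15 (oral capsule):
  [0→0.5]: (0.0+34.1)/2 × 0.5 = 8.525
  [0.5→6.5]: (34.1+202.7)/2 × 6 = 710.4
  [6.5→8.5]: (202.7+206.3)/2 × 2 = 409.0
  [8.5→9]: (206.3+205.3)/2 × 0.5 = 102.9
  [9→15]: (205.3+166.7)/2 × 6 = 1116.0
  Sum = 2346.825 µg/L·hr
oral capsule tail: 166.7/0.072 = 2315.278; AUC_ev,0→∞ = 2346.825 + 2315.278 = 4662.103 µg/L·hr
F = (AUC_ev/D_ev)/(AUC_iv/D_iv) = (4662.103/20)/(15959.0485/20) = 233.10515/797.952 = 0.2921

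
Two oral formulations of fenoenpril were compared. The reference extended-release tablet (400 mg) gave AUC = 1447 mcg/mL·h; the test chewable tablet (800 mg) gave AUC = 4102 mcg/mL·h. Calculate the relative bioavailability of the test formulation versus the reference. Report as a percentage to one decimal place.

F_rel = (AUC_test/D_test) / (AUC_ref/D_ref)
      = (4102/800) / (1447/400)
      = 5.1275 / 3.6175 = 1.4174 = 141.74%

F_rel = 141.7%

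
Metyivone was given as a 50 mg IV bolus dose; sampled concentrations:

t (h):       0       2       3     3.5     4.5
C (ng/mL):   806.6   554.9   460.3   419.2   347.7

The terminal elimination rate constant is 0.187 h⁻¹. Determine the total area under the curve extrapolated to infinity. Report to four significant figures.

Trapezoidal AUC_0→4.5:
  [0→2]: (806.6+554.9)/2 × 2 = 1361.5
  [2→3]: (554.9+460.3)/2 × 1 = 507.6
  [3→3.5]: (460.3+419.2)/2 × 0.5 = 219.875
  [3.5→4.5]: (419.2+347.7)/2 × 1 = 383.45
  Sum = 2472.425 ng/mL·h
Extrapolated tail: C_last / k_e = 347.7 / 0.187 = 1859.358
AUC_0→∞ = 2472.425 + 1859.358 = 4331.783 ng/mL·h

AUC = 4332 ng/mL·h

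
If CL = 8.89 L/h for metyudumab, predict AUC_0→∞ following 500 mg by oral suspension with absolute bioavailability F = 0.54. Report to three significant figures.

AUC = 30.4 mg/L·h

AUC_0→∞ = F × Dose / CL
        = 0.54 × 500 / 8.89 = 30.3712 mg/L·h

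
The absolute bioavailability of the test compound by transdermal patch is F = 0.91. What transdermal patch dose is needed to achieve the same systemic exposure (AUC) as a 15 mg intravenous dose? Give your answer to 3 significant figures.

D_transdermal = 16.5 mg

For equal systemic exposure: F × D_ev = D_iv
D_ev = D_iv / F = 15 / 0.91 = 16.4835 mg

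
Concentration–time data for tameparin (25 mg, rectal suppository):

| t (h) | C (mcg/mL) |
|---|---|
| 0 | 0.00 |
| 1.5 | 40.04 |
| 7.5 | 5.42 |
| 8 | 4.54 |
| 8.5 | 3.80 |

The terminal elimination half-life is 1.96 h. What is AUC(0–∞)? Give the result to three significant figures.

Trapezoidal AUC_0→8.5:
  [0→1.5]: (0.00+40.04)/2 × 1.5 = 30.03
  [1.5→7.5]: (40.04+5.42)/2 × 6 = 136.38
  [7.5→8]: (5.42+4.54)/2 × 0.5 = 2.49
  [8→8.5]: (4.54+3.80)/2 × 0.5 = 2.085
  Sum = 170.985 mcg/mL·h
k_e = ln2 / t½ = 0.693147 / 1.96 = 0.3536 h^-1
Extrapolated tail: C_last / k_e = 3.80 / 0.3536 = 10.747
AUC_0→∞ = 170.985 + 10.747 = 181.732 mcg/mL·h

AUC = 182 mcg/mL·h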